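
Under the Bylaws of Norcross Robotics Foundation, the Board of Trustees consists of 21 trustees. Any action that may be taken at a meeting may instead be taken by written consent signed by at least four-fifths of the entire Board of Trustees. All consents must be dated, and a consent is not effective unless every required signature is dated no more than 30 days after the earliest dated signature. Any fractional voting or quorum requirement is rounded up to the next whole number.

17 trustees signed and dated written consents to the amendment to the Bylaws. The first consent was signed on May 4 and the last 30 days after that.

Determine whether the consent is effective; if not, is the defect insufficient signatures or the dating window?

Effective — both the signature and dating-window requirements are satisfied.

Signatures required: at least four-fifths of 21 — 4/5 of 21 = 16.80, rounded up to 17, so 17 needed; 17 signed. Sufficient.
Dating window: the latest signature is 30 days after the earliest; the limit is 30 days. Within the window.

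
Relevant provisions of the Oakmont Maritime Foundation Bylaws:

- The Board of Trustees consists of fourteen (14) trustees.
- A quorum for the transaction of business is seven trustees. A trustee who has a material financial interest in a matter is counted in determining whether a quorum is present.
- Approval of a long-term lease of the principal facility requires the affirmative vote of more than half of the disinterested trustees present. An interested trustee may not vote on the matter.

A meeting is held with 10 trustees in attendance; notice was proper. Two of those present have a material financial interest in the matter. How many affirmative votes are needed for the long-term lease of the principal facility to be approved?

The long-term lease of the principal facility requires a majority of the disinterested trustees present (10 − 2 = 8).
A majority of 8 is 5.

5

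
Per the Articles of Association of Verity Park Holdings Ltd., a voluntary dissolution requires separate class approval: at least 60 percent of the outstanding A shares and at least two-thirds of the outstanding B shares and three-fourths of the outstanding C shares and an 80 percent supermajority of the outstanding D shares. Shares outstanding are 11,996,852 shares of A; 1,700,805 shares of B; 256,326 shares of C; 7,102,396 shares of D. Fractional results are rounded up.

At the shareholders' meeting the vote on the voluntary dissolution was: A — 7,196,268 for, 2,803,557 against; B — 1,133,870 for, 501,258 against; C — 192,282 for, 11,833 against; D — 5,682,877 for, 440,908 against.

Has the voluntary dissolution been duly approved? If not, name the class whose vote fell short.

A: 3/5 of 11996852 = 7198111.20, rounded up to 7198112; 7,198,112 required, 7,196,268 in favor — not approved.
B: 2/3 of 1700805 = 1133870; 1,133,870 required, 1,133,870 in favor — approved.
C: 3/4 of 256326 = 192244.50, rounded up to 192245; 192,245 required, 192,282 in favor — approved.
D: 4/5 of 7102396 = 5681916.80, rounded up to 5681917; 5,681,917 required, 5,682,877 in favor — approved.

Not approved — the A shares did not give the required vote.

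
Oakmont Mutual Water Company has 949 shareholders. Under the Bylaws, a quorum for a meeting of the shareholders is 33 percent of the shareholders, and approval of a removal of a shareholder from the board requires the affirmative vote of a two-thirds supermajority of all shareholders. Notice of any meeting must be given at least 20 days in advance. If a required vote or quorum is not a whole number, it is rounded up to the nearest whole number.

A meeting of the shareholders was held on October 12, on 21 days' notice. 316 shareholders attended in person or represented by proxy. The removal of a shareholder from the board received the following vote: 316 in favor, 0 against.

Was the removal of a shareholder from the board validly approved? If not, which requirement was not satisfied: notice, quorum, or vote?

Invalid — vote requirement not satisfied.

Notice: 21 days given; 20 required. Satisfied.
Quorum: 33% of 949 = 313.17, rounded up to 314; 316 present. Satisfied.
Vote: requires two-thirds of all shareholders (949); 2/3 of 949 = 632.67, rounded up to 633, so 633 needed; 316 in favor. Not satisfied.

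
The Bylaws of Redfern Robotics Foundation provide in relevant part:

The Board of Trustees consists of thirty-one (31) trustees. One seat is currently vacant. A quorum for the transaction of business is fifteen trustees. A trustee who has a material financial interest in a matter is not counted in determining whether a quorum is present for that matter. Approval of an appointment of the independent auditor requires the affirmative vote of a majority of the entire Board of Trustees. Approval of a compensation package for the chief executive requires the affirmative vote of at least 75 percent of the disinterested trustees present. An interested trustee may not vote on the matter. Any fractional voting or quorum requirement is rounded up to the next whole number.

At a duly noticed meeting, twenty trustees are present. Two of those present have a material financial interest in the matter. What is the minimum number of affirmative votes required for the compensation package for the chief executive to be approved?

14

The compensation package for the chief executive requires three-fourths of the disinterested trustees present (20 − 2 = 18).
3/4 of 18 = 13.50, rounded up to 14.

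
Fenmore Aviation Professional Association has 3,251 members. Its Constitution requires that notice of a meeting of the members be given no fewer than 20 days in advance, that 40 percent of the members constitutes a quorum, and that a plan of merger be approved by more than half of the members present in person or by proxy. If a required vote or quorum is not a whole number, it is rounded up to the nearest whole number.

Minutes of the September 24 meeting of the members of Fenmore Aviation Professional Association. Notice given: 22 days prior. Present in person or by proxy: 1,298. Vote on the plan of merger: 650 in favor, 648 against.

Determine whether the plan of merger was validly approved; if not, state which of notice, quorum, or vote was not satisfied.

Notice: 22 days given; 20 required. Satisfied.
Quorum: 40% of 3,251 = 1,300.40, rounded up to 1,301; 1,298 present. Not satisfied.
Vote: requires a majority of those present (1,298); a majority of 1298 is 650, so 650 needed; 650 in favor. Satisfied.

Invalid — quorum requirement not satisfied.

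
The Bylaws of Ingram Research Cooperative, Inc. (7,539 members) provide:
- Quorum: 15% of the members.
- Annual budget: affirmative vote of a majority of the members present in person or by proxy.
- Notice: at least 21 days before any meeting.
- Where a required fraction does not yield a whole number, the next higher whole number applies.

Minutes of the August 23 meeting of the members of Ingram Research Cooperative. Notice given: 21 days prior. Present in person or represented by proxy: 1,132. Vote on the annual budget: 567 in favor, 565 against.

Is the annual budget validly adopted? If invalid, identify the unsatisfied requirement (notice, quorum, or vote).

Notice: 21 days given; 21 required. Satisfied.
Quorum: 15% of 7,539 = 1,130.85, rounded up to 1,131; 1,132 present. Satisfied.
Vote: requires a majority of those present (1,132); a majority of 1132 is 567, so 567 needed; 567 in favor. Satisfied.

Valid — all requirements satisfied.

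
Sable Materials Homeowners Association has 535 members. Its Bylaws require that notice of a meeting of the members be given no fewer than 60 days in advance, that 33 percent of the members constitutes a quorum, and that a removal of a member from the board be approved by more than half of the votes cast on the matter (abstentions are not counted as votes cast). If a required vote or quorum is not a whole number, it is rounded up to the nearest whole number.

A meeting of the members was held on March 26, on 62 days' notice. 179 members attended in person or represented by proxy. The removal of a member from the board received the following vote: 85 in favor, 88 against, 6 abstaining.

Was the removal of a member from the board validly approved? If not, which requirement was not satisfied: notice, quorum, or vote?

Invalid — vote requirement not satisfied.

Notice: 62 days given; 60 required. Satisfied.
Quorum: 33% of 535 = 176.55, rounded up to 177; 179 present. Satisfied.
Vote: requires a majority of the votes cast (179 − 6 abstaining = 173); a majority of 173 is 87, so 87 needed; 85 in favor. Not satisfied.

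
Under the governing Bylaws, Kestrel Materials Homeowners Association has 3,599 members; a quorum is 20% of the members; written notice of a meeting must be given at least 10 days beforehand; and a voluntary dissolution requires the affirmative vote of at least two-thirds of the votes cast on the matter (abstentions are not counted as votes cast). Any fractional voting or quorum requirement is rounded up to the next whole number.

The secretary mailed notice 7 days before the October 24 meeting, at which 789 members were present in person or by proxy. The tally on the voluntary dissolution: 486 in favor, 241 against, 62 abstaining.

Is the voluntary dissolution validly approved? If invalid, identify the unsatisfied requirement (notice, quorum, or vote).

Notice: 7 days given; 10 required. Not satisfied.
Quorum: 20% of 3,599 = 719.80, rounded up to 720; 789 present. Satisfied.
Vote: requires two-thirds of the votes cast (789 − 62 abstaining = 727); 2/3 of 727 = 484.67, rounded up to 485, so 485 needed; 486 in favor. Satisfied.

Invalid — notice requirement not satisfied.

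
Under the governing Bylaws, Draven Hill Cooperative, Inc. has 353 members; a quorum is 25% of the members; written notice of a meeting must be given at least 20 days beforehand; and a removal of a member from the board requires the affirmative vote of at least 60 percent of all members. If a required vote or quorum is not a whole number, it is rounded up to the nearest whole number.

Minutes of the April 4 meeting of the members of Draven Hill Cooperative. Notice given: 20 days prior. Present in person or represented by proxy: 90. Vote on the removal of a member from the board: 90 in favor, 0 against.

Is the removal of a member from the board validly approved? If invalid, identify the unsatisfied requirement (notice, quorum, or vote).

Invalid — vote requirement not satisfied.

Notice: 20 days given; 20 required. Satisfied.
Quorum: 25% of 353 = 88.25, rounded up to 89; 90 present. Satisfied.
Vote: requires three-fifths of all members (353); 3/5 of 353 = 211.80, rounded up to 212, so 212 needed; 90 in favor. Not satisfied.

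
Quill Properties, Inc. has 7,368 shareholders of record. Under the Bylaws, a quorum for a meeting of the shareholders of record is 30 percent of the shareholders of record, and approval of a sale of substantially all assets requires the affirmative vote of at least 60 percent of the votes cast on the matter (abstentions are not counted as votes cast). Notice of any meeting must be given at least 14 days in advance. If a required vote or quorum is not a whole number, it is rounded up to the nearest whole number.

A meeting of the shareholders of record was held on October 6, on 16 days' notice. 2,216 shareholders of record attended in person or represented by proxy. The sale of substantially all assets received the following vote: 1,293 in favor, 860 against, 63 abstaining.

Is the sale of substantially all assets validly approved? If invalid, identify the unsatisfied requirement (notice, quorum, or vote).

Notice: 16 days given; 14 required. Satisfied.
Quorum: 30% of 7,368 = 2,210.40, rounded up to 2,211; 2,216 present. Satisfied.
Vote: requires three-fifths of the votes cast (2,216 − 63 abstaining = 2,153); 3/5 of 2153 = 1291.80, rounded up to 1292, so 1,292 needed; 1,293 in favor. Satisfied.

Valid — all requirements satisfied.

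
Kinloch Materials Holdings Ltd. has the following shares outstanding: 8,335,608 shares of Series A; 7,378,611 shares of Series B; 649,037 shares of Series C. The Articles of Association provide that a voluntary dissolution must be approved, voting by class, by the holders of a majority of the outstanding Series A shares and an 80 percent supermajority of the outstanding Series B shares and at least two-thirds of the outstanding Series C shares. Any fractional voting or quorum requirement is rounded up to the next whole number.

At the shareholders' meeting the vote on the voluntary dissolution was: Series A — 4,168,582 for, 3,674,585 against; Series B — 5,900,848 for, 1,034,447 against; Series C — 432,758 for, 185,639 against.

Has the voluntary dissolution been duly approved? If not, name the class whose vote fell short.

Not approved — the Series B shares did not give the required vote.

Series A: a majority of 8335608 is 4167805; 4,167,805 required, 4,168,582 in favor — approved.
Series B: 4/5 of 7378611 = 5902888.80, rounded up to 5902889; 5,902,889 required, 5,900,848 in favor — not approved.
Series C: 2/3 of 649037 = 432691.33, rounded up to 432692; 432,692 required, 432,758 in favor — approved.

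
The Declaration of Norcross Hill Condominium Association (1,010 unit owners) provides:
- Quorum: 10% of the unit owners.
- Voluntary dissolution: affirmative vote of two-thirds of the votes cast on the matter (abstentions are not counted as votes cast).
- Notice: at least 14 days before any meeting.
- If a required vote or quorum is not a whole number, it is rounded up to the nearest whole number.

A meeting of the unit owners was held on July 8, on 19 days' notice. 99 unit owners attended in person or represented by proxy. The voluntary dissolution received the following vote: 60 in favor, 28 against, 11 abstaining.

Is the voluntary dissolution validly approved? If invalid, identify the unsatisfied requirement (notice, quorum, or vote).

Invalid — quorum requirement not satisfied.

Notice: 19 days given; 14 required. Satisfied.
Quorum: 10% of 1,010 = 101; 99 present. Not satisfied.
Vote: requires two-thirds of the votes cast (99 − 11 abstaining = 88); 2/3 of 88 = 58.67, rounded up to 59, so 59 needed; 60 in favor. Satisfied.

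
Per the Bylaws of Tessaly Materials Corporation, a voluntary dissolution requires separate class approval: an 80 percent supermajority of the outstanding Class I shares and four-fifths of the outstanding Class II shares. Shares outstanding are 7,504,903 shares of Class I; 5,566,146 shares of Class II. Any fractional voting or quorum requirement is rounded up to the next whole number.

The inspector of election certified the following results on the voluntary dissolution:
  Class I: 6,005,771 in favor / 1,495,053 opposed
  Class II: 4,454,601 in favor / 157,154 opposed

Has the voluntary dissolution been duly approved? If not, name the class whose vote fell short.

Approved — every class gave the required vote.

Class I: 4/5 of 7504903 = 6003922.40, rounded up to 6003923; 6,003,923 required, 6,005,771 in favor — approved.
Class II: 4/5 of 5566146 = 4452916.80, rounded up to 4452917; 4,452,917 required, 4,454,601 in favor — approved.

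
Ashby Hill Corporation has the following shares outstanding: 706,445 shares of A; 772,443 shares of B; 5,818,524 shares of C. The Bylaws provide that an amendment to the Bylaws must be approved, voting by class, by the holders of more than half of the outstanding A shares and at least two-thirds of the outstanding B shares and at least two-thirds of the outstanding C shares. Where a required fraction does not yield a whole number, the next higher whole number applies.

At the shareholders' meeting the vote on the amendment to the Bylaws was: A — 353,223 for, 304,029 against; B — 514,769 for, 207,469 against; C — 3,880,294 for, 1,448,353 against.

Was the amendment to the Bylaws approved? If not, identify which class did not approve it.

Not approved — the B shares did not give the required vote.

A: a majority of 706445 is 353223; 353,223 required, 353,223 in favor — approved.
B: 2/3 of 772443 = 514962; 514,962 required, 514,769 in favor — not approved.
C: 2/3 of 5818524 = 3879016; 3,879,016 required, 3,880,294 in favor — approved.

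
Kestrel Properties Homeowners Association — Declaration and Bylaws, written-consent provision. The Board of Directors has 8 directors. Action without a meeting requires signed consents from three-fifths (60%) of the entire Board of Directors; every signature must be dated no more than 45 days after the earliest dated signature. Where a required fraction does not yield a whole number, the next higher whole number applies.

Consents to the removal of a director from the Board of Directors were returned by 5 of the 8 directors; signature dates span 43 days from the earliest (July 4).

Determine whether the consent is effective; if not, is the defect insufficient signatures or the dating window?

Effective — both the signature and dating-window requirements are satisfied.

Signatures required: three-fifths (60%) of 8 — 3/5 of 8 = 4.80, rounded up to 5, so 5 needed; 5 signed. Sufficient.
Dating window: the latest signature is 43 days after the earliest; the limit is 45 days. Within the window.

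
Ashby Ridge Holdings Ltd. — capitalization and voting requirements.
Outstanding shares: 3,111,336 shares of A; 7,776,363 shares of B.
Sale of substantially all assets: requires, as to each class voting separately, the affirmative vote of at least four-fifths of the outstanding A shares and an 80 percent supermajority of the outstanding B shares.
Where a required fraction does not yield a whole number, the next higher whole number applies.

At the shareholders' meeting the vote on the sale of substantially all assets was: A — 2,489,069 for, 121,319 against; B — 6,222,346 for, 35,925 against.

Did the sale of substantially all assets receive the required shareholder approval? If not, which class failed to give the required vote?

A: 4/5 of 3111336 = 2489068.80, rounded up to 2489069; 2,489,069 required, 2,489,069 in favor — approved.
B: 4/5 of 7776363 = 6221090.40, rounded up to 6221091; 6,221,091 required, 6,222,346 in favor — approved.

Approved — every class gave the required vote.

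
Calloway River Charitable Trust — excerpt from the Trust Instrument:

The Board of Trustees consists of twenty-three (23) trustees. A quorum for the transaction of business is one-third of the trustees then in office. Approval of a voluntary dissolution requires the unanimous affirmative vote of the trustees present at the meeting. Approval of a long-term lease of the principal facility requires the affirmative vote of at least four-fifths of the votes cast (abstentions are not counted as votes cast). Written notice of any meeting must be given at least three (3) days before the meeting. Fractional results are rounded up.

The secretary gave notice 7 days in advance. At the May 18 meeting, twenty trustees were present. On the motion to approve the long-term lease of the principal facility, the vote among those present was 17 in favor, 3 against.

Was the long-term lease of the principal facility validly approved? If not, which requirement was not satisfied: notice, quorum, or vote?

Notice: 7 days given; 3 required (7 ≥ 3). Satisfied.
Quorum: 20 present; quorum is 8. Satisfied.
Vote: the long-term lease of the principal facility requires four-fifths of the votes cast (20). 4/5 of 20 = 16, so 16 affirmative votes are needed; 17 voted in favor. Satisfied.

Valid — all requirements satisfied.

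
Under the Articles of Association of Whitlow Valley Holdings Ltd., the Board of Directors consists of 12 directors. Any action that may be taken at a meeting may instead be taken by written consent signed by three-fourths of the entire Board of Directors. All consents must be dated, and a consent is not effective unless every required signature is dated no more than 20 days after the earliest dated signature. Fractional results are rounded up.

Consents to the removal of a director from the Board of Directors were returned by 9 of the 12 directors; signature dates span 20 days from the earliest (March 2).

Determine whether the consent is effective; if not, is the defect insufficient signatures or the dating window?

Effective — both the signature and dating-window requirements are satisfied.

Signatures required: three-fourths of 12 — 3/4 of 12 = 9, so 9 needed; 9 signed. Sufficient.
Dating window: the latest signature is 20 days after the earliest; the limit is 20 days. Within the window.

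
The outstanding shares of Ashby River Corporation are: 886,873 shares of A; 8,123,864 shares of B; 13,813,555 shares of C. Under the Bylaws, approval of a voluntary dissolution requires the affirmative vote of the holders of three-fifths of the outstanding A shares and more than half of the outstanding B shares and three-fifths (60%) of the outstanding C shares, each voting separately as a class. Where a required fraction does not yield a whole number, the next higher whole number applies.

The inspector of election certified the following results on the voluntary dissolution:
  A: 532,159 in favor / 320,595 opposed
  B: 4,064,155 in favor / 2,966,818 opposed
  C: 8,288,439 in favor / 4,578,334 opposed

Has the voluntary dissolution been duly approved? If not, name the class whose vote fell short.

A: 3/5 of 886873 = 532123.80, rounded up to 532124; 532,124 required, 532,159 in favor — approved.
B: a majority of 8123864 is 4061933; 4,061,933 required, 4,064,155 in favor — approved.
C: 3/5 of 13813555 = 8288133; 8,288,133 required, 8,288,439 in favor — approved.

Approved — every class gave the required vote.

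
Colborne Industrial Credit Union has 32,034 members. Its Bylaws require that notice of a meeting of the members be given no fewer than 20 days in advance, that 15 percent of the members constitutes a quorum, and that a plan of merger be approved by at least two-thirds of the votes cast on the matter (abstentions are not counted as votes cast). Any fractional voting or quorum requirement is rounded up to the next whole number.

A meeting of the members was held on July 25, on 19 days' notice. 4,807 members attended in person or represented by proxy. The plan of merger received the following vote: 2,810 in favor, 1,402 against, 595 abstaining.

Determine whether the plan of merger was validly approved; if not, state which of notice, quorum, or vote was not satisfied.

Notice: 19 days given; 20 required. Not satisfied.
Quorum: 15% of 32,034 = 4,805.10, rounded up to 4,806; 4,807 present. Satisfied.
Vote: requires two-thirds of the votes cast (4,807 − 595 abstaining = 4,212); 2/3 of 4212 = 2808, so 2,808 needed; 2,810 in favor. Satisfied.

Invalid — notice requirement not satisfied.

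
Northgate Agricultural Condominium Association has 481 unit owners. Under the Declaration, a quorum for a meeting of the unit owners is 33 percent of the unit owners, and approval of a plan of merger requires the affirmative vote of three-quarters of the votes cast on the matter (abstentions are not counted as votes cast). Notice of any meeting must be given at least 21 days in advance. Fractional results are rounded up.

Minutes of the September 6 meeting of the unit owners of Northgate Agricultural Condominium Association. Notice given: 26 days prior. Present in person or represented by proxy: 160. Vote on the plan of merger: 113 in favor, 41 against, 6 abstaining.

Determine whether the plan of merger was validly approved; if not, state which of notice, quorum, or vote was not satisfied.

Notice: 26 days given; 21 required. Satisfied.
Quorum: 33% of 481 = 158.73, rounded up to 159; 160 present. Satisfied.
Vote: requires three-fourths of the votes cast (160 − 6 abstaining = 154); 3/4 of 154 = 115.50, rounded up to 116, so 116 needed; 113 in favor. Not satisfied.

Invalid — vote requirement not satisfied.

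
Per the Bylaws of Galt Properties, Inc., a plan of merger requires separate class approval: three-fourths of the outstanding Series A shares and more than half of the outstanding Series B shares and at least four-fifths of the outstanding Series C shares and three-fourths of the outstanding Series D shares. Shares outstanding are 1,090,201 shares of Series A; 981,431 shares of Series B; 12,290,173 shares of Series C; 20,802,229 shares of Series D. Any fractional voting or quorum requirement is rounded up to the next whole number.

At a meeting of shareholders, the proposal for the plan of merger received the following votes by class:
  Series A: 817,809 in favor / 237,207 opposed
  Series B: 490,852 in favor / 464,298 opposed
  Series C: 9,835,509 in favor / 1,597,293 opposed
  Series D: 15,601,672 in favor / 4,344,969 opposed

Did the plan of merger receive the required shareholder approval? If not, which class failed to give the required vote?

Approved — every class gave the required vote.

Series A: 3/4 of 1090201 = 817650.75, rounded up to 817651; 817,651 required, 817,809 in favor — approved.
Series B: a majority of 981431 is 490716; 490,716 required, 490,852 in favor — approved.
Series C: 4/5 of 12290173 = 9832138.40, rounded up to 9832139; 9,832,139 required, 9,835,509 in favor — approved.
Series D: 3/4 of 20802229 = 15601671.75, rounded up to 15601672; 15,601,672 required, 15,601,672 in favor — approved.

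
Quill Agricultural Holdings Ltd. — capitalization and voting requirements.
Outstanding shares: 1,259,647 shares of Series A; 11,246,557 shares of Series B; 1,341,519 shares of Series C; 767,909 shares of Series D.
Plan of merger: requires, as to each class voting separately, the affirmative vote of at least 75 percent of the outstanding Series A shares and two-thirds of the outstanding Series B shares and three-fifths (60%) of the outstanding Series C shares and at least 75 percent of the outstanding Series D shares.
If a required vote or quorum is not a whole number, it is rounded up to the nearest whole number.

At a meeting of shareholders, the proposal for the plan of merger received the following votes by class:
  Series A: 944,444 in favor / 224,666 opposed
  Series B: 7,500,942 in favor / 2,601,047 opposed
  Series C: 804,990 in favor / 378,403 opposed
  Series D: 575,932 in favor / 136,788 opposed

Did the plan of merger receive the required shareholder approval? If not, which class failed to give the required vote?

Series A: 3/4 of 1259647 = 944735.25, rounded up to 944736; 944,736 required, 944,444 in favor — not approved.
Series B: 2/3 of 11246557 = 7497704.67, rounded up to 7497705; 7,497,705 required, 7,500,942 in favor — approved.
Series C: 3/5 of 1341519 = 804911.40, rounded up to 804912; 804,912 required, 804,990 in favor — approved.
Series D: 3/4 of 767909 = 575931.75, rounded up to 575932; 575,932 required, 575,932 in favor — approved.

Not approved — the Series A shares did not give the required vote.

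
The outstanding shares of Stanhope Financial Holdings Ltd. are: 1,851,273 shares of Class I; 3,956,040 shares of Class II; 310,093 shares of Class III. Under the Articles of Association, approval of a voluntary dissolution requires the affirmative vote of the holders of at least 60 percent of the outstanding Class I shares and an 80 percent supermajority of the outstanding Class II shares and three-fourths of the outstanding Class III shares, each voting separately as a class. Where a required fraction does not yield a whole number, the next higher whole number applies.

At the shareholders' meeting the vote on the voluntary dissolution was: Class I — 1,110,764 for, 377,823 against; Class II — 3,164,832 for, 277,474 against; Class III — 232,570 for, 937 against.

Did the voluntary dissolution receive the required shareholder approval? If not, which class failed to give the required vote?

Class I: 3/5 of 1851273 = 1110763.80, rounded up to 1110764; 1,110,764 required, 1,110,764 in favor — approved.
Class II: 4/5 of 3956040 = 3164832; 3,164,832 required, 3,164,832 in favor — approved.
Class III: 3/4 of 310093 = 232569.75, rounded up to 232570; 232,570 required, 232,570 in favor — approved.

Approved — every class gave the required vote.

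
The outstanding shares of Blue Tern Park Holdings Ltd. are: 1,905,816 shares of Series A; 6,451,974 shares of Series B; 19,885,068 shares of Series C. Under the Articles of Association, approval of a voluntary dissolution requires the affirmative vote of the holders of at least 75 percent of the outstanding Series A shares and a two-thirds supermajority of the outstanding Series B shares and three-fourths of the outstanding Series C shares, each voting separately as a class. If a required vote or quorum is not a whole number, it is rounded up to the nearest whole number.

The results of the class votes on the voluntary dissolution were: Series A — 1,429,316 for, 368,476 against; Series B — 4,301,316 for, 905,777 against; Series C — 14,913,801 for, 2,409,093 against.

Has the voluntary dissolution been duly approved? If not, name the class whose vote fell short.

Series A: 3/4 of 1905816 = 1429362; 1,429,362 required, 1,429,316 in favor — not approved.
Series B: 2/3 of 6451974 = 4301316; 4,301,316 required, 4,301,316 in favor — approved.
Series C: 3/4 of 19885068 = 14913801; 14,913,801 required, 14,913,801 in favor — approved.

Not approved — the Series A shares did not give the required vote.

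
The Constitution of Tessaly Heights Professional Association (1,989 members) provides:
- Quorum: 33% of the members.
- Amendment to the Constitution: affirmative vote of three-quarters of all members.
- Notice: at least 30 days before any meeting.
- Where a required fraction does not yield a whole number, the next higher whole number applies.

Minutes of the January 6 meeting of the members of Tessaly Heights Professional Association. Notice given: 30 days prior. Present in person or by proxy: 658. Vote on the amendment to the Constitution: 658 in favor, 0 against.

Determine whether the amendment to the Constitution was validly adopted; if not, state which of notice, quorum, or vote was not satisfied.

Invalid — vote requirement not satisfied.

Notice: 30 days given; 30 required. Satisfied.
Quorum: 33% of 1,989 = 656.37, rounded up to 657; 658 present. Satisfied.
Vote: requires three-fourths of all members (1,989); 3/4 of 1989 = 1491.75, rounded up to 1492, so 1,492 needed; 658 in favor. Not satisfied.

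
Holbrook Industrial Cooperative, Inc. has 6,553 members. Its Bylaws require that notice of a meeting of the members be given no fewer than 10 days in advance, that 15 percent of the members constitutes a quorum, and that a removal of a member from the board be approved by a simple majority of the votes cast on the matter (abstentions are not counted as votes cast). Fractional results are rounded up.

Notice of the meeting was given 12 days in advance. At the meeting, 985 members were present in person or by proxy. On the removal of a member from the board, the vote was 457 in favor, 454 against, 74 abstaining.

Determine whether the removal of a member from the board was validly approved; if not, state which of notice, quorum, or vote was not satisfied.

Valid — all requirements satisfied.

Notice: 12 days given; 10 required. Satisfied.
Quorum: 15% of 6,553 = 982.95, rounded up to 983; 985 present. Satisfied.
Vote: requires a majority of the votes cast (985 − 74 abstaining = 911); a majority of 911 is 456, so 456 needed; 457 in favor. Satisfied.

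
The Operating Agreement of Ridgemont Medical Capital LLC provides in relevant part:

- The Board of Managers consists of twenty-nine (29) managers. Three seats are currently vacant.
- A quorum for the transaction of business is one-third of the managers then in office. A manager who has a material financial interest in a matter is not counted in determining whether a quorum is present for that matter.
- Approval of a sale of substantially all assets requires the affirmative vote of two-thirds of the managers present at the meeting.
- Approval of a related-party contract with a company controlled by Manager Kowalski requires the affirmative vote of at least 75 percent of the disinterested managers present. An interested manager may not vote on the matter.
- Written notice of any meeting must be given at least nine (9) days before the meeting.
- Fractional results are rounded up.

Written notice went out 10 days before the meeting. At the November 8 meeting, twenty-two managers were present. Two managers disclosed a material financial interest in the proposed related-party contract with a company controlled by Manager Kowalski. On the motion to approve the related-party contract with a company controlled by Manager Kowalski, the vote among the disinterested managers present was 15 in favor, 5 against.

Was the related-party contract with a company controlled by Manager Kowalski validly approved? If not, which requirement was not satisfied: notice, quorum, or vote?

Valid — all requirements satisfied.

Notice: 10 days given; 9 required (10 ≥ 9). Satisfied.
Quorum: 22 present, but the 2 interested managers do not count, leaving 20. Quorum is 9. Satisfied.
Vote: the related-party contract with a company controlled by Manager Kowalski requires three-fourths of the disinterested managers present (22 − 2 = 20). 3/4 of 20 = 15, so 15 affirmative votes are needed; 15 voted in favor. Satisfied.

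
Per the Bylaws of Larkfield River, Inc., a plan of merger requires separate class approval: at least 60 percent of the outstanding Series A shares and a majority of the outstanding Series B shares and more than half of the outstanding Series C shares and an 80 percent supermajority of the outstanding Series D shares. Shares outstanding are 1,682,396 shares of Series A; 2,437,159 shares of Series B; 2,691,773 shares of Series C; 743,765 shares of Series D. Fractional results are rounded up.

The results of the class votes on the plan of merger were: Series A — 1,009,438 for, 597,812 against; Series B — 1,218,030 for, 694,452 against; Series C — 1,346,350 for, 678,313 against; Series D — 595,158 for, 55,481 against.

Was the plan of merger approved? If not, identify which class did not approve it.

Series A: 3/5 of 1682396 = 1009437.60, rounded up to 1009438; 1,009,438 required, 1,009,438 in favor — approved.
Series B: a majority of 2437159 is 1218580; 1,218,580 required, 1,218,030 in favor — not approved.
Series C: a majority of 2691773 is 1345887; 1,345,887 required, 1,346,350 in favor — approved.
Series D: 4/5 of 743765 = 595012; 595,012 required, 595,158 in favor — approved.

Not approved — the Series B shares did not give the required vote.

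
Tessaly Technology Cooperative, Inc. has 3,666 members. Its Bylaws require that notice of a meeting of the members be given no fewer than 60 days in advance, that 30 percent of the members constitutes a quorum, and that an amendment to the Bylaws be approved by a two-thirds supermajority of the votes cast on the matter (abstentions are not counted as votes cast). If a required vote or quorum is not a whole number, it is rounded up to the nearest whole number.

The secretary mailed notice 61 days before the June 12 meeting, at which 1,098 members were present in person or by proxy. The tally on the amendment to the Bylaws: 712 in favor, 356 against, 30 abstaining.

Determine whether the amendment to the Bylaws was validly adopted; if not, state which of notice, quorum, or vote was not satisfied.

Invalid — quorum requirement not satisfied.

Notice: 61 days given; 60 required. Satisfied.
Quorum: 30% of 3,666 = 1,099.80, rounded up to 1,100; 1,098 present. Not satisfied.
Vote: requires two-thirds of the votes cast (1,098 − 30 abstaining = 1,068); 2/3 of 1068 = 712, so 712 needed; 712 in favor. Satisfied.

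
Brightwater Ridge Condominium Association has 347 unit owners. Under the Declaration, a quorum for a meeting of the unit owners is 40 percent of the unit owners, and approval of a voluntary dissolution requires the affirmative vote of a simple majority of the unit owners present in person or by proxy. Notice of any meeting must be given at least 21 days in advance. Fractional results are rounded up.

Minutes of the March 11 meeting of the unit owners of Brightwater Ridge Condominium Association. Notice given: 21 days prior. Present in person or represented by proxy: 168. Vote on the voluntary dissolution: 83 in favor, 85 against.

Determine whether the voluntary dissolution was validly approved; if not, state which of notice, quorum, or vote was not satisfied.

Invalid — vote requirement not satisfied.

Notice: 21 days given; 21 required. Satisfied.
Quorum: 40% of 347 = 138.80, rounded up to 139; 168 present. Satisfied.
Vote: requires a majority of those present (168); a majority of 168 is 85, so 85 needed; 83 in favor. Not satisfied.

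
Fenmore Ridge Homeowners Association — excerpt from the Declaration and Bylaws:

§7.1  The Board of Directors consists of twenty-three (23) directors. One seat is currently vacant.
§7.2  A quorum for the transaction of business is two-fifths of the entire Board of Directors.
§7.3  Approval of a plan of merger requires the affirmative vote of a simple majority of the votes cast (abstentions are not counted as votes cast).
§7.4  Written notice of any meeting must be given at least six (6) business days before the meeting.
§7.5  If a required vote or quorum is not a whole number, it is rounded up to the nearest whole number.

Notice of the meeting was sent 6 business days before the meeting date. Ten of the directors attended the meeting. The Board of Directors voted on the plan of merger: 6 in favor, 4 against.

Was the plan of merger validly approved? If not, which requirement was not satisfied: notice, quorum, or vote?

Valid — all requirements satisfied.

Notice: 6 business days given; 6 required (6 ≥ 6). Satisfied.
Quorum: 10 present; quorum is 10. Satisfied.
Vote: the plan of merger requires a majority of the votes cast (10). A majority of 10 is 6, so 6 affirmative votes are needed; 6 voted in favor. Satisfied.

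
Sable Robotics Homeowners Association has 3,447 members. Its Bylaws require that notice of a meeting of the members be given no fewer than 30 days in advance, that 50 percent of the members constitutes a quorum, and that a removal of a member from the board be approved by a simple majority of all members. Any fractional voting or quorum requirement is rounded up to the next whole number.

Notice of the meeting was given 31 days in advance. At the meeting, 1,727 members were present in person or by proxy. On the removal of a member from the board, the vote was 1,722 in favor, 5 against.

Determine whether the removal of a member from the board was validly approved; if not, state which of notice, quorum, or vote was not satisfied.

Invalid — vote requirement not satisfied.

Notice: 31 days given; 30 required. Satisfied.
Quorum: 50% of 3,447 = 1,723.50, rounded up to 1,724; 1,727 present. Satisfied.
Vote: requires a majority of all members (3,447); a majority of 3447 is 1724, so 1,724 needed; 1,722 in favor. Not satisfied.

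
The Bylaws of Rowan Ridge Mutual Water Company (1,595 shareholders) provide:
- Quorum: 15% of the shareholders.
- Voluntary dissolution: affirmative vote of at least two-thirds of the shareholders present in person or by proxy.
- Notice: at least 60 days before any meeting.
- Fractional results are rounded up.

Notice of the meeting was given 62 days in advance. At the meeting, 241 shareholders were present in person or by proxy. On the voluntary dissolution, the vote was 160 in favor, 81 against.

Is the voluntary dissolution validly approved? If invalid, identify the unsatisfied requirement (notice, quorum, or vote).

Notice: 62 days given; 60 required. Satisfied.
Quorum: 15% of 1,595 = 239.25, rounded up to 240; 241 present. Satisfied.
Vote: requires two-thirds of those present (241); 2/3 of 241 = 160.67, rounded up to 161, so 161 needed; 160 in favor. Not satisfied.

Invalid — vote requirement not satisfied.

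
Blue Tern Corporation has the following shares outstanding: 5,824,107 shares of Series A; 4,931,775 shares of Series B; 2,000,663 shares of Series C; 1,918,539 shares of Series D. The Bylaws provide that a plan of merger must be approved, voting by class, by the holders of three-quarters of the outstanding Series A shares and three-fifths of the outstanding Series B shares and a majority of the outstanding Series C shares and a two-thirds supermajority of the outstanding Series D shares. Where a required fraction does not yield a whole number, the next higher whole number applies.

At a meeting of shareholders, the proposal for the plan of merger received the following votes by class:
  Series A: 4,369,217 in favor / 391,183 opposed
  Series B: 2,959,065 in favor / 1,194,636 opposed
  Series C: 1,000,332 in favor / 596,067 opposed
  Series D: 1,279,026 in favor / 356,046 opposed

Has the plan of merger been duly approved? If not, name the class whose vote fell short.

Approved — every class gave the required vote.

Series A: 3/4 of 5824107 = 4368080.25, rounded up to 4368081; 4,368,081 required, 4,369,217 in favor — approved.
Series B: 3/5 of 4931775 = 2959065; 2,959,065 required, 2,959,065 in favor — approved.
Series C: a majority of 2000663 is 1000332; 1,000,332 required, 1,000,332 in favor — approved.
Series D: 2/3 of 1918539 = 1279026; 1,279,026 required, 1,279,026 in favor — approved.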